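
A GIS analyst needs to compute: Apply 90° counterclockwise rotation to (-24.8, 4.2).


90° CCW: (x,y) -> (-y, x)
(-24.8,4.2) -> (-4.2, -24.8)

(-4.2, -24.8)


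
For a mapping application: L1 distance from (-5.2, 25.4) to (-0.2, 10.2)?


|(-5.2)-(-0.2)| + |25.4-10.2| = 5 + 15.2 = 20.2

20.2


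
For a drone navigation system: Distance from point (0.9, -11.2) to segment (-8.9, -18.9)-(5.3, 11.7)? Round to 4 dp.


Project P onto AB: t = 0.3293 (clamped to [0,1])
Closest point on segment: (-4.2235, -8.8224)
Distance: 5.6483

5.6483


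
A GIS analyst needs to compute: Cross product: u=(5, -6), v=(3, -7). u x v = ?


u x v = u_x*v_y - u_y*v_x = 5*(-7) - (-6)*3
= (-35) - (-18) = -17

-17


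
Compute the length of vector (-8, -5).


|u| = sqrt((-8)^2 + (-5)^2) = sqrt(89) = 9.434

9.434


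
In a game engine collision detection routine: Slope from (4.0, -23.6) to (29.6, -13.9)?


slope = (y2-y1)/(x2-x1) = ((-13.9)-(-23.6))/(29.6-4) = 9.7/25.6 = 0.3789

0.3789


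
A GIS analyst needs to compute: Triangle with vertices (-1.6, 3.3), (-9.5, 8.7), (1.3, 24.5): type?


Side lengths squared: AB^2=91.57, BC^2=366.28, CA^2=457.85
Sorted: [91.57, 366.28, 457.85]
By sides: Scalene, By angles: Right

Scalene, Right


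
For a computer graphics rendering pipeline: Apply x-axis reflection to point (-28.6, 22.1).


Reflection over x-axis: (x,y) -> (x,-y)
(-28.6, 22.1) -> (-28.6, -22.1)

(-28.6, -22.1)


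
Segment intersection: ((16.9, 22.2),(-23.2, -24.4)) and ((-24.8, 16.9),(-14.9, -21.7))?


Cross products: d1=1662.09, d2=-347.11, d3=-1730.69, d4=278.51
d1*d2 < 0 and d3*d4 < 0? yes

Yes, they intersect


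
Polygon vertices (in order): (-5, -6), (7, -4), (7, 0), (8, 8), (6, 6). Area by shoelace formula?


Shoelace sum: ((-5)*(-4) - 7*(-6)) + (7*0 - 7*(-4)) + (7*8 - 8*0) + (8*6 - 6*8) + (6*(-6) - (-5)*6)
= 140
Area = |140|/2 = 70

70


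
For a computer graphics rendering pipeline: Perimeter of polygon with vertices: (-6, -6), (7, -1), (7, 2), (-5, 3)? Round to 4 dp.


Sides: (-6, -6)->(7, -1): sqrt(194) = 13.928388, (7, -1)->(7, 2): sqrt(9) = 3, (7, 2)->(-5, 3): sqrt(145) = 12.041595, (-5, 3)->(-6, -6): sqrt(82) = 9.055385
Sum = 38.025368
Perimeter = 38.0254

38.0254


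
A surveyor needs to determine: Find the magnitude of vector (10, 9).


|u| = sqrt(10^2 + 9^2) = sqrt(181) = 13.4536

13.4536


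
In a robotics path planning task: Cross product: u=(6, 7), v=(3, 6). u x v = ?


u x v = u_x*v_y - u_y*v_x = 6*6 - 7*3
= 36 - 21 = 15

15


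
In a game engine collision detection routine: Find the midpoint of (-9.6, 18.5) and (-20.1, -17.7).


M = (((-9.6)+(-20.1))/2, (18.5+(-17.7))/2)
= (-14.85, 0.4)

(-14.85, 0.4)


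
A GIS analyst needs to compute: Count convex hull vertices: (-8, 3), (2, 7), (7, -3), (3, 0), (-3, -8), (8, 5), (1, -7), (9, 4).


Convex hull vertices (CCW): (-8, 3), (-3, -8), (1, -7), (7, -3), (9, 4), (8, 5), (2, 7)
Count = 7

7


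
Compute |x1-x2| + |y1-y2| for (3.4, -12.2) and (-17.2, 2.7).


|3.4-(-17.2)| + |(-12.2)-2.7| = 20.6 + 14.9 = 35.5

35.5


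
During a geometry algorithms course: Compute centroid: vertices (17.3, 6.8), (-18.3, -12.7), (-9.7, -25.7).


Centroid = ((x_A+x_B+x_C)/3, (y_A+y_B+y_C)/3)
= ((17.3+(-18.3)+(-9.7))/3, (6.8+(-12.7)+(-25.7))/3)
= (-3.5667, -10.5333)

(-3.5667, -10.5333)


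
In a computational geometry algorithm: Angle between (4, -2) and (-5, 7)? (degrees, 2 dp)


u.v = -34, |u| = sqrt(20) = 4.4721, |v| = sqrt(74) = 8.6023
cos(theta) = u.v/(|u||v|) = -34/sqrt(1480) = -0.883788
theta = acos(-0.883788) = 152.1 degrees

152.1 degrees


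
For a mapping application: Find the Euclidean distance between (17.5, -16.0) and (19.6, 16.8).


dx=2.1, dy=32.8
d^2 = 2.1^2 + 32.8^2 = 1080.25
d = sqrt(1080.25) = 32.8672

32.8672


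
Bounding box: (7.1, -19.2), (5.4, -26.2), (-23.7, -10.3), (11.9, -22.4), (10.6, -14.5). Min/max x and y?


x range: [-23.7, 11.9]
y range: [-26.2, -10.3]
Bounding box: (-23.7,-26.2) to (11.9,-10.3)

(-23.7,-26.2) to (11.9,-10.3)


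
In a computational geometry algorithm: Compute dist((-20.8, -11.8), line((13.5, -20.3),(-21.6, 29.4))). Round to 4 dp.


|cross product| = 1406.36
|line direction| = sqrt(3702.1) = 60.8449
Distance = 1406.36/sqrt(3702.1) = 23.1139

23.1139


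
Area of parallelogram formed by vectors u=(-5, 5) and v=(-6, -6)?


|u x v| = |(-5)*(-6) - 5*(-6)|
= |30 - (-30)| = 60

60


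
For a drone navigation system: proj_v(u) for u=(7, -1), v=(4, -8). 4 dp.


u.v = 36, |v| = sqrt(80) = 8.9443
Scalar projection = u.v / |v| = 36 / sqrt(80) = 4.0249

4.0249


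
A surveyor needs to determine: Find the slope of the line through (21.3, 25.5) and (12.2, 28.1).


slope = (y2-y1)/(x2-x1) = (28.1-25.5)/(12.2-21.3) = 2.6/(-9.1) = -0.2857

-0.2857


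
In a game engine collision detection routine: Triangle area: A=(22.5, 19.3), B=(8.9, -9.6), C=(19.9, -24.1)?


Area = |x_A(y_B-y_C) + x_B(y_C-y_A) + x_C(y_A-y_B)|/2
= |326.25 + (-386.26) + 575.11|/2
= 515.1/2 = 257.55

257.55


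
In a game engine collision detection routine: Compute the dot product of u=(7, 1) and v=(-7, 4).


u . v = u_x*v_x + u_y*v_y = 7*(-7) + 1*4
= (-49) + 4 = -45

-45


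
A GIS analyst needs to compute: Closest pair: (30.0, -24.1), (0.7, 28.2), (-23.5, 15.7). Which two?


d(P0,P1) = 59.9481, d(P0,P2) = 66.6805, d(P1,P2) = 27.2377
Closest: P1 and P2

Closest pair: (0.7, 28.2) and (-23.5, 15.7), distance = 27.2377


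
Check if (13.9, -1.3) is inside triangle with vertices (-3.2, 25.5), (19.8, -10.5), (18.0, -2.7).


Cross products: AB x AP = -0.8, BC x BP = 29.46, CA x CP = 85.94
All same sign? no

No, outside


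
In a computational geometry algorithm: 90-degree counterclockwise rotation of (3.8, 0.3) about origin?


90° CCW: (x,y) -> (-y, x)
(3.8,0.3) -> (-0.3, 3.8)

(-0.3, 3.8)


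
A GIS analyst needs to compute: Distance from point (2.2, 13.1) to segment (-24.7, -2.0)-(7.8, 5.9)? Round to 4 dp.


Project P onto AB: t = 0.8882 (clamped to [0,1])
Closest point on segment: (4.1649, 5.0164)
Distance: 8.319

8.319


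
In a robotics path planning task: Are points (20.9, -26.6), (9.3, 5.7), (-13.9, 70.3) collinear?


Cross product: (9.3-20.9)*(70.3-(-26.6)) - (5.7-(-26.6))*((-13.9)-20.9)
= 0

Yes, collinear


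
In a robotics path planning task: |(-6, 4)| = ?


|u| = sqrt((-6)^2 + 4^2) = sqrt(52) = 7.2111

7.2111


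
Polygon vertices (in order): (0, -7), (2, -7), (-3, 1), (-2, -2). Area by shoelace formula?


Shoelace sum: (0*(-7) - 2*(-7)) + (2*1 - (-3)*(-7)) + ((-3)*(-2) - (-2)*1) + ((-2)*(-7) - 0*(-2))
= 17
Area = |17|/2 = 8.5

8.5


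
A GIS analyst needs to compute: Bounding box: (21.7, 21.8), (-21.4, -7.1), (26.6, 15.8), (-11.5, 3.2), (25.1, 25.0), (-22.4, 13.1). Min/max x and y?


x range: [-22.4, 26.6]
y range: [-7.1, 25]
Bounding box: (-22.4,-7.1) to (26.6,25)

(-22.4,-7.1) to (26.6,25)


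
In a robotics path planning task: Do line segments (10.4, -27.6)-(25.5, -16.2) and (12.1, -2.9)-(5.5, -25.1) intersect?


Cross products: d1=125.28, d2=385.26, d3=353.59, d4=93.61
d1*d2 < 0 and d3*d4 < 0? no

No, they don't intersect


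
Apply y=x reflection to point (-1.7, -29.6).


Reflection over y=x: (x,y) -> (y,x)
(-1.7, -29.6) -> (-29.6, -1.7)

(-29.6, -1.7)


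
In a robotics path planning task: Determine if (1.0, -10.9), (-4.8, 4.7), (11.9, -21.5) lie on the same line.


Cross product: ((-4.8)-1)*((-21.5)-(-10.9)) - (4.7-(-10.9))*(11.9-1)
= -108.56

No, not collinear


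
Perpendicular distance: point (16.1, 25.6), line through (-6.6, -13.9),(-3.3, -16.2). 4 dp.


|cross product| = 182.56
|line direction| = sqrt(16.18) = 4.0224
Distance = 182.56/sqrt(16.18) = 45.3854

45.3854


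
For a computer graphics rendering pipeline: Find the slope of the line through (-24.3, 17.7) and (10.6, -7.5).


slope = (y2-y1)/(x2-x1) = ((-7.5)-17.7)/(10.6-(-24.3)) = (-25.2)/34.9 = -0.7221

-0.7221


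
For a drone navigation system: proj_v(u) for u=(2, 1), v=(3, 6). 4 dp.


u.v = 12, |v| = sqrt(45) = 6.7082
Scalar projection = u.v / |v| = 12 / sqrt(45) = 1.7889

1.7889


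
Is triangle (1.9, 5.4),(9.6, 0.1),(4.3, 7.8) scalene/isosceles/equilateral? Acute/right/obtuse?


Side lengths squared: AB^2=87.38, BC^2=87.38, CA^2=11.52
Sorted: [11.52, 87.38, 87.38]
By sides: Isosceles, By angles: Acute

Isosceles, Acute


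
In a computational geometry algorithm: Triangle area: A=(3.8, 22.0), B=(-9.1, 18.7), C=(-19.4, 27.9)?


Area = |x_A(y_B-y_C) + x_B(y_C-y_A) + x_C(y_A-y_B)|/2
= |(-34.96) + (-53.69) + (-64.02)|/2
= 152.67/2 = 76.335

76.335


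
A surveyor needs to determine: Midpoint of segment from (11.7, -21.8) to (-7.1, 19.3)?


M = ((11.7+(-7.1))/2, ((-21.8)+19.3)/2)
= (2.3, -1.25)

(2.3, -1.25)


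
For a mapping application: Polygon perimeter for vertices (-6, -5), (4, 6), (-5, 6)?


Sides: (-6, -5)->(4, 6): sqrt(221) = 14.866069, (4, 6)->(-5, 6): sqrt(81) = 9, (-5, 6)->(-6, -5): sqrt(122) = 11.045361
Sum = 34.91143
Perimeter = 34.9114

34.9114


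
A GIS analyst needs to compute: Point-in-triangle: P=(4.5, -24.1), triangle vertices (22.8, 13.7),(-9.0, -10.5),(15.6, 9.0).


Cross products: AB x AP = 759.18, BC x BP = -597.81, CA x CP = -186.15
All same sign? no

No, outside


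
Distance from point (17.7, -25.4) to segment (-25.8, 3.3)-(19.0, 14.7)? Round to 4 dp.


Project P onto AB: t = 0.7588 (clamped to [0,1])
Closest point on segment: (8.1956, 11.9507)
Distance: 38.541

38.541


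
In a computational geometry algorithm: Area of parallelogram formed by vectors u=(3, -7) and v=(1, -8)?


|u x v| = |3*(-8) - (-7)*1|
= |(-24) - (-7)| = 17

17


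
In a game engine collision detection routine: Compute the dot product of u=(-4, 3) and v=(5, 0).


u . v = u_x*v_x + u_y*v_y = (-4)*5 + 3*0
= (-20) + 0 = -20

-20


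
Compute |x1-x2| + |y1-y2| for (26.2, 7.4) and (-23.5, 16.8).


|26.2-(-23.5)| + |7.4-16.8| = 49.7 + 9.4 = 59.1

59.1


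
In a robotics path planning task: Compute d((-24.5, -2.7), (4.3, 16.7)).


dx=28.8, dy=19.4
d^2 = 28.8^2 + 19.4^2 = 1205.8
d = sqrt(1205.8) = 34.7246

34.7246


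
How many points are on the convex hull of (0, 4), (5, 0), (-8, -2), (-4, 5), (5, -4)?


Convex hull vertices (CCW): (-8, -2), (5, -4), (5, 0), (0, 4), (-4, 5)
Count = 5

5


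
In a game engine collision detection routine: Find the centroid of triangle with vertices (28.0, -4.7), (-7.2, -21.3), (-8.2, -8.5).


Centroid = ((x_A+x_B+x_C)/3, (y_A+y_B+y_C)/3)
= ((28+(-7.2)+(-8.2))/3, ((-4.7)+(-21.3)+(-8.5))/3)
= (4.2, -11.5)

(4.2, -11.5)


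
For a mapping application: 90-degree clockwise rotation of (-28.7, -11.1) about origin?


90° CW: (x,y) -> (y, -x)
(-28.7,-11.1) -> (-11.1, 28.7)

(-11.1, 28.7)


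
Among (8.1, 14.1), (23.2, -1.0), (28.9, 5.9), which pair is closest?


d(P0,P1) = 21.3546, d(P0,P2) = 22.358, d(P1,P2) = 8.9499
Closest: P1 and P2

Closest pair: (23.2, -1.0) and (28.9, 5.9), distance = 8.9499


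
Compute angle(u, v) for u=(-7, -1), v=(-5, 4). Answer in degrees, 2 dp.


u.v = 31, |u| = sqrt(50) = 7.0711, |v| = sqrt(41) = 6.4031
cos(theta) = u.v/(|u||v|) = 31/sqrt(2050) = 0.684675
theta = acos(0.684675) = 46.79 degrees

46.79 degrees


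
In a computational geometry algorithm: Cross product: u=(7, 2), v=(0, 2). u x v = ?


u x v = u_x*v_y - u_y*v_x = 7*2 - 2*0
= 14 - 0 = 14

14


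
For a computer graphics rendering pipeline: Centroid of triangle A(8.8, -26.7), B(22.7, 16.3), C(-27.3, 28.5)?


Centroid = ((x_A+x_B+x_C)/3, (y_A+y_B+y_C)/3)
= ((8.8+22.7+(-27.3))/3, ((-26.7)+16.3+28.5)/3)
= (1.4, 6.0333)

(1.4, 6.0333)


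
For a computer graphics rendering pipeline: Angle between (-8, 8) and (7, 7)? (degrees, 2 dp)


u.v = 0, |u| = sqrt(128) = 11.3137, |v| = sqrt(98) = 9.8995
cos(theta) = u.v/(|u||v|) = 0/sqrt(12544) = 0
theta = acos(0) = 90 degrees

90 degrees


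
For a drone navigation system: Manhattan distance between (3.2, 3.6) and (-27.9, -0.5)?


|3.2-(-27.9)| + |3.6-(-0.5)| = 31.1 + 4.1 = 35.2

35.2


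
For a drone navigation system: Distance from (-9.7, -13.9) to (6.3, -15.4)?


dx=16, dy=-1.5
d^2 = 16^2 + (-1.5)^2 = 258.25
d = sqrt(258.25) = 16.0702

16.0702


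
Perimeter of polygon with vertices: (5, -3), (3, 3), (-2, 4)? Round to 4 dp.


Sides: (5, -3)->(3, 3): sqrt(40) = 6.324555, (3, 3)->(-2, 4): sqrt(26) = 5.09902, (-2, 4)->(5, -3): sqrt(98) = 9.899495
Sum = 21.32307
Perimeter = 21.3231

21.3231


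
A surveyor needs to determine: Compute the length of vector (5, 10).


|u| = sqrt(5^2 + 10^2) = sqrt(125) = 11.1803

11.1803


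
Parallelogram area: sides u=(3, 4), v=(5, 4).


|u x v| = |3*4 - 4*5|
= |12 - 20| = 8

8


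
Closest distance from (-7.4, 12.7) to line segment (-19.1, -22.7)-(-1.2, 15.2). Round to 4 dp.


Project P onto AB: t = 0.8829 (clamped to [0,1])
Closest point on segment: (-3.2962, 10.7618)
Distance: 4.5385

4.5385


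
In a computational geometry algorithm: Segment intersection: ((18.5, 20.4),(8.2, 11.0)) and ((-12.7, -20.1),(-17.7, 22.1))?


Cross products: d1=-1519.14, d2=-1037.48, d3=123.87, d4=-357.79
d1*d2 < 0 and d3*d4 < 0? no

No, they don't intersect


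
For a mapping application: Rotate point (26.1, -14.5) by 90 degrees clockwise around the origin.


90° CW: (x,y) -> (y, -x)
(26.1,-14.5) -> (-14.5, -26.1)

(-14.5, -26.1)


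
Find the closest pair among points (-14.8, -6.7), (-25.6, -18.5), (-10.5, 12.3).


d(P0,P1) = 15.9962, d(P0,P2) = 19.4805, d(P1,P2) = 34.3023
Closest: P0 and P1

Closest pair: (-14.8, -6.7) and (-25.6, -18.5), distance = 15.9962


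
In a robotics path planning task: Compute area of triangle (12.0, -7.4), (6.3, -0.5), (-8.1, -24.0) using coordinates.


Area = |x_A(y_B-y_C) + x_B(y_C-y_A) + x_C(y_A-y_B)|/2
= |282 + (-104.58) + 55.89|/2
= 233.31/2 = 116.655

116.655


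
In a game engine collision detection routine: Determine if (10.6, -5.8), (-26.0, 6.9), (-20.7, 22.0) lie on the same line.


Cross product: ((-26)-10.6)*(22-(-5.8)) - (6.9-(-5.8))*((-20.7)-10.6)
= -619.97

No, not collinear


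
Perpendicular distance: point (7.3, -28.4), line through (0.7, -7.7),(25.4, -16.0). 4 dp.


|cross product| = 456.51
|line direction| = sqrt(678.98) = 26.0572
Distance = 456.51/sqrt(678.98) = 17.5195

17.5195


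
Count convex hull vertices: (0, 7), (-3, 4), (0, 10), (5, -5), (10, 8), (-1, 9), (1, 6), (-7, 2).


Convex hull vertices (CCW): (-7, 2), (5, -5), (10, 8), (0, 10), (-1, 9)
Count = 5

5


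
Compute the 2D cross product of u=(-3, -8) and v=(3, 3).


u x v = u_x*v_y - u_y*v_x = (-3)*3 - (-8)*3
= (-9) - (-24) = 15

15


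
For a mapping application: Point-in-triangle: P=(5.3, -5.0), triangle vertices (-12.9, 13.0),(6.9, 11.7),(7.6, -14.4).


Cross products: AB x AP = -332.74, BC x BP = -53.45, CA x CP = -129.68
All same sign? yes

Yes, inside


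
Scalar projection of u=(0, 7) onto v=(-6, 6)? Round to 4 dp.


u.v = 42, |v| = sqrt(72) = 8.4853
Scalar projection = u.v / |v| = 42 / sqrt(72) = 4.9497

4.9497


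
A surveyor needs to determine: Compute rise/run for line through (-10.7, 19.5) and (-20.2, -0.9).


slope = (y2-y1)/(x2-x1) = ((-0.9)-19.5)/((-20.2)-(-10.7)) = (-20.4)/(-9.5) = 2.1474

2.1474


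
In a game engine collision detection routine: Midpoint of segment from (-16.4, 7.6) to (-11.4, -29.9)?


M = (((-16.4)+(-11.4))/2, (7.6+(-29.9))/2)
= (-13.9, -11.15)

(-13.9, -11.15)


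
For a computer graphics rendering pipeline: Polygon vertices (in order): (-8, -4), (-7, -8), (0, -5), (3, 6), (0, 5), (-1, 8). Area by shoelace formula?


Shoelace sum: ((-8)*(-8) - (-7)*(-4)) + ((-7)*(-5) - 0*(-8)) + (0*6 - 3*(-5)) + (3*5 - 0*6) + (0*8 - (-1)*5) + ((-1)*(-4) - (-8)*8)
= 174
Area = |174|/2 = 87

87


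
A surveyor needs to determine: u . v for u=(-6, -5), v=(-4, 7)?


u . v = u_x*v_x + u_y*v_y = (-6)*(-4) + (-5)*7
= 24 + (-35) = -11

-11


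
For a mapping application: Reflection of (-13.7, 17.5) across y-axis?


Reflection over y-axis: (x,y) -> (-x,y)
(-13.7, 17.5) -> (13.7, 17.5)

(13.7, 17.5)


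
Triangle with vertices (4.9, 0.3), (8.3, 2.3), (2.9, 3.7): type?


Side lengths squared: AB^2=15.56, BC^2=31.12, CA^2=15.56
Sorted: [15.56, 15.56, 31.12]
By sides: Isosceles, By angles: Right

Isosceles, Right


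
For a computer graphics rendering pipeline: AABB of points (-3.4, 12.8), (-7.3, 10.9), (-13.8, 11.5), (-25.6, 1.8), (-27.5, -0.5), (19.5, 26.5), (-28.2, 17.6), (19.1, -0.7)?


x range: [-28.2, 19.5]
y range: [-0.7, 26.5]
Bounding box: (-28.2,-0.7) to (19.5,26.5)

(-28.2,-0.7) to (19.5,26.5)


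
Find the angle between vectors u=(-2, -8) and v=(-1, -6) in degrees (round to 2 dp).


u.v = 50, |u| = sqrt(68) = 8.2462, |v| = sqrt(37) = 6.0828
cos(theta) = u.v/(|u||v|) = 50/sqrt(2516) = 0.996815
theta = acos(0.996815) = 4.57 degrees

4.57 degrees


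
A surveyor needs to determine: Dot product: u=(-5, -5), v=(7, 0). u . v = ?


u . v = u_x*v_x + u_y*v_y = (-5)*7 + (-5)*0
= (-35) + 0 = -35

-35


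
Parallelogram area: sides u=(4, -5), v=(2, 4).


|u x v| = |4*4 - (-5)*2|
= |16 - (-10)| = 26

26


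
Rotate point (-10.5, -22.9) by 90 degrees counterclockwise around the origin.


90° CCW: (x,y) -> (-y, x)
(-10.5,-22.9) -> (22.9, -10.5)

(22.9, -10.5)


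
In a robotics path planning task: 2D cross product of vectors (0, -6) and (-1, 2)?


u x v = u_x*v_y - u_y*v_x = 0*2 - (-6)*(-1)
= 0 - 6 = -6

-6


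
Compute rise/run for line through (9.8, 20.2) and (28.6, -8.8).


slope = (y2-y1)/(x2-x1) = ((-8.8)-20.2)/(28.6-9.8) = (-29)/18.8 = -1.5426

-1.5426


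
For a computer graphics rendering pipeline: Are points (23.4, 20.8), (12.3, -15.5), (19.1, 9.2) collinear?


Cross product: (12.3-23.4)*(9.2-20.8) - ((-15.5)-20.8)*(19.1-23.4)
= -27.33

No, not collinear


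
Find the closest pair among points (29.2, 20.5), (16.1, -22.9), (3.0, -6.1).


d(P0,P1) = 45.334, d(P0,P2) = 37.3363, d(P1,P2) = 21.3038
Closest: P1 and P2

Closest pair: (16.1, -22.9) and (3.0, -6.1), distance = 21.3038


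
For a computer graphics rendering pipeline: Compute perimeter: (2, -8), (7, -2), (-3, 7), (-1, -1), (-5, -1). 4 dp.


Sides: (2, -8)->(7, -2): sqrt(61) = 7.81025, (7, -2)->(-3, 7): sqrt(181) = 13.453624, (-3, 7)->(-1, -1): sqrt(68) = 8.246211, (-1, -1)->(-5, -1): sqrt(16) = 4, (-5, -1)->(2, -8): sqrt(98) = 9.899495
Sum = 43.40958
Perimeter = 43.4096

43.4096


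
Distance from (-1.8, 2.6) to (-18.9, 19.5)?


dx=-17.1, dy=16.9
d^2 = (-17.1)^2 + 16.9^2 = 578.02
d = sqrt(578.02) = 24.042

24.042


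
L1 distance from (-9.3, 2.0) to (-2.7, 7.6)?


|(-9.3)-(-2.7)| + |2-7.6| = 6.6 + 5.6 = 12.2

12.2


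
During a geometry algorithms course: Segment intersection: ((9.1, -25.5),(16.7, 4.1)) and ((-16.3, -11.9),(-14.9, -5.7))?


Cross products: d1=-176.52, d2=-182.2, d3=855.2, d4=860.88
d1*d2 < 0 and d3*d4 < 0? no

No, they don't intersect


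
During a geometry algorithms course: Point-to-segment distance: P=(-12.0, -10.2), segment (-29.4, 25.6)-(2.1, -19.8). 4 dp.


Project P onto AB: t = 0.7118 (clamped to [0,1])
Closest point on segment: (-6.9783, -6.7158)
Distance: 6.1121

6.1121


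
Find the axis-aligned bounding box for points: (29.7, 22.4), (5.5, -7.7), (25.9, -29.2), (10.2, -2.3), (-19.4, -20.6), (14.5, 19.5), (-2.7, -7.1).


x range: [-19.4, 29.7]
y range: [-29.2, 22.4]
Bounding box: (-19.4,-29.2) to (29.7,22.4)

(-19.4,-29.2) to (29.7,22.4)


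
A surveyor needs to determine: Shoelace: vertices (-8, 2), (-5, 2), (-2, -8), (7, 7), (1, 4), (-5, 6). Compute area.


Shoelace sum: ((-8)*2 - (-5)*2) + ((-5)*(-8) - (-2)*2) + ((-2)*7 - 7*(-8)) + (7*4 - 1*7) + (1*6 - (-5)*4) + ((-5)*2 - (-8)*6)
= 165
Area = |165|/2 = 82.5

82.5


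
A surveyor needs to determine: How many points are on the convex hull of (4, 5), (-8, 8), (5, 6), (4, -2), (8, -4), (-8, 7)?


Convex hull vertices (CCW): (-8, 7), (4, -2), (8, -4), (5, 6), (-8, 8)
Count = 5

5


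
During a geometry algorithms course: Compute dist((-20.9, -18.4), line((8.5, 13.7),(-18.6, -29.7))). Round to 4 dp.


|cross product| = 406.05
|line direction| = sqrt(2617.97) = 51.1661
Distance = 406.05/sqrt(2617.97) = 7.9359

7.9359


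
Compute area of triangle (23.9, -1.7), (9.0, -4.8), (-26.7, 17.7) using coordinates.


Area = |x_A(y_B-y_C) + x_B(y_C-y_A) + x_C(y_A-y_B)|/2
= |(-537.75) + 174.6 + (-82.77)|/2
= 445.92/2 = 222.96

222.96


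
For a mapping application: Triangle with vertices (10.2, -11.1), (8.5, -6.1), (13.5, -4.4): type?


Side lengths squared: AB^2=27.89, BC^2=27.89, CA^2=55.78
Sorted: [27.89, 27.89, 55.78]
By sides: Isosceles, By angles: Right

Isosceles, Right


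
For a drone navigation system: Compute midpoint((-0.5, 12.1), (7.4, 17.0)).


M = (((-0.5)+7.4)/2, (12.1+17)/2)
= (3.45, 14.55)

(3.45, 14.55)


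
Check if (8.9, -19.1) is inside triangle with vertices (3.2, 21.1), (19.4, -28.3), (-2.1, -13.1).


Cross products: AB x AP = -369.66, BC x BP = -38.2, CA x CP = -408
All same sign? yes

Yes, inside


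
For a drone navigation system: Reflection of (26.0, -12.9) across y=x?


Reflection over y=x: (x,y) -> (y,x)
(26, -12.9) -> (-12.9, 26)

(-12.9, 26)


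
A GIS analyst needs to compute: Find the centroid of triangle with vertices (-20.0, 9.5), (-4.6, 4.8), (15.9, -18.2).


Centroid = ((x_A+x_B+x_C)/3, (y_A+y_B+y_C)/3)
= (((-20)+(-4.6)+15.9)/3, (9.5+4.8+(-18.2))/3)
= (-2.9, -1.3)

(-2.9, -1.3)


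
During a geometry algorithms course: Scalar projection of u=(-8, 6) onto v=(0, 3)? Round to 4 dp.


u.v = 18, |v| = sqrt(9) = 3
Scalar projection = u.v / |v| = 18 / sqrt(9) = 6

6


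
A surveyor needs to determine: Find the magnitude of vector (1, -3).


|u| = sqrt(1^2 + (-3)^2) = sqrt(10) = 3.1623

3.1623


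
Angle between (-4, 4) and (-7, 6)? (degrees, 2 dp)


u.v = 52, |u| = sqrt(32) = 5.6569, |v| = sqrt(85) = 9.2195
cos(theta) = u.v/(|u||v|) = 52/sqrt(2720) = 0.997054
theta = acos(0.997054) = 4.4 degrees

4.4 degrees


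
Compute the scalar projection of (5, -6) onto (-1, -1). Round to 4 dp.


u.v = 1, |v| = sqrt(2) = 1.4142
Scalar projection = u.v / |v| = 1 / sqrt(2) = 0.7071

0.7071


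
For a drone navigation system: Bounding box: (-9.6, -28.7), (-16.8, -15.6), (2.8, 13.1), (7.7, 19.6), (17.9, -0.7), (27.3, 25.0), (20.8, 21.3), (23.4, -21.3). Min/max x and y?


x range: [-16.8, 27.3]
y range: [-28.7, 25]
Bounding box: (-16.8,-28.7) to (27.3,25)

(-16.8,-28.7) to (27.3,25)


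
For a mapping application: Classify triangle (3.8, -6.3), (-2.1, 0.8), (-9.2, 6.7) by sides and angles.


Side lengths squared: AB^2=85.22, BC^2=85.22, CA^2=338
Sorted: [85.22, 85.22, 338]
By sides: Isosceles, By angles: Obtuse

Isosceles, Obtuse


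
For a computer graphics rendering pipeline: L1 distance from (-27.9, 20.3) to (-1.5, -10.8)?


|(-27.9)-(-1.5)| + |20.3-(-10.8)| = 26.4 + 31.1 = 57.5

57.5


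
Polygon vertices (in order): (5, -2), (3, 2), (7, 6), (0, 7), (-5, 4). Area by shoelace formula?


Shoelace sum: (5*2 - 3*(-2)) + (3*6 - 7*2) + (7*7 - 0*6) + (0*4 - (-5)*7) + ((-5)*(-2) - 5*4)
= 94
Area = |94|/2 = 47

47


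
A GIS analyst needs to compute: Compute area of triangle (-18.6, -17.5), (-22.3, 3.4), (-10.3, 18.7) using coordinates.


Area = |x_A(y_B-y_C) + x_B(y_C-y_A) + x_C(y_A-y_B)|/2
= |284.58 + (-807.26) + 215.27|/2
= 307.41/2 = 153.705

153.705


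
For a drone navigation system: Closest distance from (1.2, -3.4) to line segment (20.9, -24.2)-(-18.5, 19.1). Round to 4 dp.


Project P onto AB: t = 0.4893 (clamped to [0,1])
Closest point on segment: (1.6231, -3.015)
Distance: 0.5721

0.5721


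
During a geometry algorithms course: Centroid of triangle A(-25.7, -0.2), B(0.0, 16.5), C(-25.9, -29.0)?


Centroid = ((x_A+x_B+x_C)/3, (y_A+y_B+y_C)/3)
= (((-25.7)+0+(-25.9))/3, ((-0.2)+16.5+(-29))/3)
= (-17.2, -4.2333)

(-17.2, -4.2333)


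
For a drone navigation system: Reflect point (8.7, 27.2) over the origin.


Reflection over origin: (x,y) -> (-x,-y)
(8.7, 27.2) -> (-8.7, -27.2)

(-8.7, -27.2)


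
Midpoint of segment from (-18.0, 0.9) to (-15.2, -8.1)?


M = (((-18)+(-15.2))/2, (0.9+(-8.1))/2)
= (-16.6, -3.6)

(-16.6, -3.6)


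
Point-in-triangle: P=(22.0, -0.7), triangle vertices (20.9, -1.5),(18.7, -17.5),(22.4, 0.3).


Cross products: AB x AP = 15.84, BC x BP = 3.42, CA x CP = 0.78
All same sign? yes

Yes, inside


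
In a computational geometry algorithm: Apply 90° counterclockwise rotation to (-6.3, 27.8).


90° CCW: (x,y) -> (-y, x)
(-6.3,27.8) -> (-27.8, -6.3)

(-27.8, -6.3)


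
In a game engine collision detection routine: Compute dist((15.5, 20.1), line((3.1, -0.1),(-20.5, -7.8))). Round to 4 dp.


|cross product| = 381.24
|line direction| = sqrt(616.25) = 24.8244
Distance = 381.24/sqrt(616.25) = 15.3575

15.3575


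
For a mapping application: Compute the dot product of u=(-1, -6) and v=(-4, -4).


u . v = u_x*v_x + u_y*v_y = (-1)*(-4) + (-6)*(-4)
= 4 + 24 = 28

28


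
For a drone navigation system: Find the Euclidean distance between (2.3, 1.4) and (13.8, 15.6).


dx=11.5, dy=14.2
d^2 = 11.5^2 + 14.2^2 = 333.89
d = sqrt(333.89) = 18.2727

18.2727


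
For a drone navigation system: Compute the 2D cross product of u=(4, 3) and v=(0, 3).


u x v = u_x*v_y - u_y*v_x = 4*3 - 3*0
= 12 - 0 = 12

12


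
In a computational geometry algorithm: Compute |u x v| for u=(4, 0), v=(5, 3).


|u x v| = |4*3 - 0*5|
= |12 - 0| = 12

12


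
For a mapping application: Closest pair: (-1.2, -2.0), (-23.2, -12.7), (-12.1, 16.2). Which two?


d(P0,P1) = 24.4641, d(P0,P2) = 21.2144, d(P1,P2) = 30.9584
Closest: P0 and P2

Closest pair: (-1.2, -2.0) and (-12.1, 16.2), distance = 21.2144


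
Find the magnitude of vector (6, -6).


|u| = sqrt(6^2 + (-6)^2) = sqrt(72) = 8.4853

8.4853


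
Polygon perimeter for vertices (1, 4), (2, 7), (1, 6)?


Sides: (1, 4)->(2, 7): sqrt(10) = 3.162278, (2, 7)->(1, 6): sqrt(2) = 1.414214, (1, 6)->(1, 4): sqrt(4) = 2
Sum = 6.576492
Perimeter = 6.5765

6.5765


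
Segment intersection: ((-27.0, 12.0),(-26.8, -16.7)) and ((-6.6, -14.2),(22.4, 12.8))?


Cross products: d1=1310.6, d2=472.9, d3=580.24, d4=1417.94
d1*d2 < 0 and d3*d4 < 0? no

No, they don't intersect


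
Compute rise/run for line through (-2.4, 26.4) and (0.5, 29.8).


slope = (y2-y1)/(x2-x1) = (29.8-26.4)/(0.5-(-2.4)) = 3.4/2.9 = 1.1724

1.1724


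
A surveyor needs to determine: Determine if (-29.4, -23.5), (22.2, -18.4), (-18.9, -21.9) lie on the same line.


Cross product: (22.2-(-29.4))*((-21.9)-(-23.5)) - ((-18.4)-(-23.5))*((-18.9)-(-29.4))
= 29.01

No, not collinear


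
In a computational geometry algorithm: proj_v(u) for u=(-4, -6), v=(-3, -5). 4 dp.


u.v = 42, |v| = sqrt(34) = 5.831
Scalar projection = u.v / |v| = 42 / sqrt(34) = 7.2029

7.2029


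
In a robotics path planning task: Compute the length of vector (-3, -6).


|u| = sqrt((-3)^2 + (-6)^2) = sqrt(45) = 6.7082

6.7082


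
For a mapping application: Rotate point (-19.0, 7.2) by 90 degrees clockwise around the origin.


90° CW: (x,y) -> (y, -x)
(-19,7.2) -> (7.2, 19)

(7.2, 19)


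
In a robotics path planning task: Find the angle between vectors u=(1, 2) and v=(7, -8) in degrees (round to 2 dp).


u.v = -9, |u| = sqrt(5) = 2.2361, |v| = sqrt(113) = 10.6301
cos(theta) = u.v/(|u||v|) = -9/sqrt(565) = -0.378633
theta = acos(-0.378633) = 112.25 degrees

112.25 degrees


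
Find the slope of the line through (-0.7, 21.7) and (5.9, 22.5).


slope = (y2-y1)/(x2-x1) = (22.5-21.7)/(5.9-(-0.7)) = 0.8/6.6 = 0.1212

0.1212


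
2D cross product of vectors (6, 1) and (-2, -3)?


u x v = u_x*v_y - u_y*v_x = 6*(-3) - 1*(-2)
= (-18) - (-2) = -16

-16


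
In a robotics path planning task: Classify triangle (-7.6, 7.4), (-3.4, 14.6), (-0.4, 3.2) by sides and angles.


Side lengths squared: AB^2=69.48, BC^2=138.96, CA^2=69.48
Sorted: [69.48, 69.48, 138.96]
By sides: Isosceles, By angles: Right

Isosceles, Right


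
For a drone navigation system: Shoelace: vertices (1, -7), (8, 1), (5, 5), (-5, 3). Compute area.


Shoelace sum: (1*1 - 8*(-7)) + (8*5 - 5*1) + (5*3 - (-5)*5) + ((-5)*(-7) - 1*3)
= 164
Area = |164|/2 = 82

82


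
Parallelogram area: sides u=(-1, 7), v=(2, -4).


|u x v| = |(-1)*(-4) - 7*2|
= |4 - 14| = 10

10


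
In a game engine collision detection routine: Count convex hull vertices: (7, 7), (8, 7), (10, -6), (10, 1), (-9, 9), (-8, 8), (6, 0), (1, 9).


Convex hull vertices (CCW): (-9, 9), (-8, 8), (10, -6), (10, 1), (8, 7), (1, 9)
Count = 6

6


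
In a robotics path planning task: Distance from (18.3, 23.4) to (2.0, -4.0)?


dx=-16.3, dy=-27.4
d^2 = (-16.3)^2 + (-27.4)^2 = 1016.45
d = sqrt(1016.45) = 31.8818

31.8818


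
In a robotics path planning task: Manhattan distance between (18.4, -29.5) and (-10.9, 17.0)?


|18.4-(-10.9)| + |(-29.5)-17| = 29.3 + 46.5 = 75.8

75.8


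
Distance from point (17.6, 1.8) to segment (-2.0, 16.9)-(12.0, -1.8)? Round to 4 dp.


Project P onto AB: t = 1 (clamped to [0,1])
Closest point on segment: (12, -1.8)
Distance: 6.6573

6.6573


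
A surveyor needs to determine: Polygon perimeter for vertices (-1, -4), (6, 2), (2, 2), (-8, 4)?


Sides: (-1, -4)->(6, 2): sqrt(85) = 9.219544, (6, 2)->(2, 2): sqrt(16) = 4, (2, 2)->(-8, 4): sqrt(104) = 10.198039, (-8, 4)->(-1, -4): sqrt(113) = 10.630146
Sum = 34.047729
Perimeter = 34.0477

34.0477


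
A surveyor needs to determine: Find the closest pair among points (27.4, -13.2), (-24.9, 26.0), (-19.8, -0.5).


d(P0,P1) = 65.36, d(P0,P2) = 48.8787, d(P1,P2) = 26.9863
Closest: P1 and P2

Closest pair: (-24.9, 26.0) and (-19.8, -0.5), distance = 26.9863


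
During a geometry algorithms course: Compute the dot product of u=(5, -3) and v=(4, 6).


u . v = u_x*v_x + u_y*v_y = 5*4 + (-3)*6
= 20 + (-18) = 2

2


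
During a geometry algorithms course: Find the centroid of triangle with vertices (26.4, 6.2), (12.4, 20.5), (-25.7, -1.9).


Centroid = ((x_A+x_B+x_C)/3, (y_A+y_B+y_C)/3)
= ((26.4+12.4+(-25.7))/3, (6.2+20.5+(-1.9))/3)
= (4.3667, 8.2667)

(4.3667, 8.2667)


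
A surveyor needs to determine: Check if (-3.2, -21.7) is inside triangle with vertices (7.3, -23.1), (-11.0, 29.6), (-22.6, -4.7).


Cross products: AB x AP = 527.73, BC x BP = 862.62, CA x CP = -151.34
All same sign? no

No, outside


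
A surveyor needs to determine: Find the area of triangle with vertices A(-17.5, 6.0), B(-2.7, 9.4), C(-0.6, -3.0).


Area = |x_A(y_B-y_C) + x_B(y_C-y_A) + x_C(y_A-y_B)|/2
= |(-217) + 24.3 + 2.04|/2
= 190.66/2 = 95.33

95.33


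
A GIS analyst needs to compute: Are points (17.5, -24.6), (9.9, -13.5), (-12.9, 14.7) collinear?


Cross product: (9.9-17.5)*(14.7-(-24.6)) - ((-13.5)-(-24.6))*((-12.9)-17.5)
= 38.76

No, not collinear


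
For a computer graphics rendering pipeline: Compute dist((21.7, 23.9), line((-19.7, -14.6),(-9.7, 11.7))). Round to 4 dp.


|cross product| = 703.82
|line direction| = sqrt(791.69) = 28.137
Distance = 703.82/sqrt(791.69) = 25.0141

25.0141


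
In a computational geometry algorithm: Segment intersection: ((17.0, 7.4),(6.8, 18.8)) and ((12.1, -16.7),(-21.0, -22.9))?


Cross products: d1=-767.33, d2=-1207.91, d3=301.68, d4=742.26
d1*d2 < 0 and d3*d4 < 0? no

No, they don't intersect


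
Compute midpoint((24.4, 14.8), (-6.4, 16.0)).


M = ((24.4+(-6.4))/2, (14.8+16)/2)
= (9, 15.4)

(9, 15.4)


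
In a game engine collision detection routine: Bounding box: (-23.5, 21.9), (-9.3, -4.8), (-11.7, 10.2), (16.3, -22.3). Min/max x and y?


x range: [-23.5, 16.3]
y range: [-22.3, 21.9]
Bounding box: (-23.5,-22.3) to (16.3,21.9)

(-23.5,-22.3) to (16.3,21.9)


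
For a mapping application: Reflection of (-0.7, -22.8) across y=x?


Reflection over y=x: (x,y) -> (y,x)
(-0.7, -22.8) -> (-22.8, -0.7)

(-22.8, -0.7)


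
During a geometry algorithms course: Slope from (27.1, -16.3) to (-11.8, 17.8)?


slope = (y2-y1)/(x2-x1) = (17.8-(-16.3))/((-11.8)-27.1) = 34.1/(-38.9) = -0.8766

-0.8766


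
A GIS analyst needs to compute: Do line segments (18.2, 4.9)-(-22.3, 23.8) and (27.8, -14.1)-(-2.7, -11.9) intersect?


Cross products: d1=-558.38, d2=-1045.73, d3=588.06, d4=1075.41
d1*d2 < 0 and d3*d4 < 0? no

No, they don't intersect


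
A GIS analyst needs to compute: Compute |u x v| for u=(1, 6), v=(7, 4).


|u x v| = |1*4 - 6*7|
= |4 - 42| = 38

38


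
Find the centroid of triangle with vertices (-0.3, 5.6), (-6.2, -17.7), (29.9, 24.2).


Centroid = ((x_A+x_B+x_C)/3, (y_A+y_B+y_C)/3)
= (((-0.3)+(-6.2)+29.9)/3, (5.6+(-17.7)+24.2)/3)
= (7.8, 4.0333)

(7.8, 4.0333)


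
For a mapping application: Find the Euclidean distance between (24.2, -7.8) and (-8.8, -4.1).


dx=-33, dy=3.7
d^2 = (-33)^2 + 3.7^2 = 1102.69
d = sqrt(1102.69) = 33.2068

33.2068


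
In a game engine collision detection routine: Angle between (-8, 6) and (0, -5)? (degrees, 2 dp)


u.v = -30, |u| = sqrt(100) = 10, |v| = sqrt(25) = 5
cos(theta) = u.v/(|u||v|) = -30/sqrt(2500) = -0.6
theta = acos(-0.6) = 126.87 degrees

126.87 degrees


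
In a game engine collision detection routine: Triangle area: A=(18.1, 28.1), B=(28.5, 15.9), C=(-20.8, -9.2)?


Area = |x_A(y_B-y_C) + x_B(y_C-y_A) + x_C(y_A-y_B)|/2
= |454.31 + (-1063.05) + (-253.76)|/2
= 862.5/2 = 431.25

431.25


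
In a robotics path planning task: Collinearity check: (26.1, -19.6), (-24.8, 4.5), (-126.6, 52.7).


Cross product: ((-24.8)-26.1)*(52.7-(-19.6)) - (4.5-(-19.6))*((-126.6)-26.1)
= 0

Yes, collinear


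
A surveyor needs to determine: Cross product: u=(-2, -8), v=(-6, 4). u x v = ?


u x v = u_x*v_y - u_y*v_x = (-2)*4 - (-8)*(-6)
= (-8) - 48 = -56

-56


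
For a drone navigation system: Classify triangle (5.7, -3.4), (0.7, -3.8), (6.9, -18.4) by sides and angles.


Side lengths squared: AB^2=25.16, BC^2=251.6, CA^2=226.44
Sorted: [25.16, 226.44, 251.6]
By sides: Scalene, By angles: Right

Scalene, Right


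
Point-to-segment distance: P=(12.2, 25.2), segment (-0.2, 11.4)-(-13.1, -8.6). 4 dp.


Project P onto AB: t = 0 (clamped to [0,1])
Closest point on segment: (-0.2, 11.4)
Distance: 18.5526

18.5526


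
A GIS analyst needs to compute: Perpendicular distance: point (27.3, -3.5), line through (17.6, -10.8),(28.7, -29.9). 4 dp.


|cross product| = 266.3
|line direction| = sqrt(488.02) = 22.0912
Distance = 266.3/sqrt(488.02) = 12.0546

12.0546


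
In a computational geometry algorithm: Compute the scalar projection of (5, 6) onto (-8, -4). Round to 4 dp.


u.v = -64, |v| = sqrt(80) = 8.9443
Scalar projection = u.v / |v| = -64 / sqrt(80) = -7.1554

-7.1554


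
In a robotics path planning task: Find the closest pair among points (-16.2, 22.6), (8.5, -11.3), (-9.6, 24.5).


d(P0,P1) = 41.944, d(P0,P2) = 6.868, d(P1,P2) = 40.1155
Closest: P0 and P2

Closest pair: (-16.2, 22.6) and (-9.6, 24.5), distance = 6.868


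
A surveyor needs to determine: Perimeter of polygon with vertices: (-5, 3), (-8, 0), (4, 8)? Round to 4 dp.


Sides: (-5, 3)->(-8, 0): sqrt(18) = 4.242641, (-8, 0)->(4, 8): sqrt(208) = 14.422205, (4, 8)->(-5, 3): sqrt(106) = 10.29563
Sum = 28.960476
Perimeter = 28.9605

28.9605


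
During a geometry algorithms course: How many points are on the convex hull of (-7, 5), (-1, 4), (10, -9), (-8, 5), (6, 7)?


Convex hull vertices (CCW): (-8, 5), (10, -9), (6, 7)
Count = 3

3


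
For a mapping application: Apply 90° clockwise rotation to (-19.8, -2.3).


90° CW: (x,y) -> (y, -x)
(-19.8,-2.3) -> (-2.3, 19.8)

(-2.3, 19.8)


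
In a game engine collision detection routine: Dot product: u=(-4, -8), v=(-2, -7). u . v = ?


u . v = u_x*v_x + u_y*v_y = (-4)*(-2) + (-8)*(-7)
= 8 + 56 = 64

64


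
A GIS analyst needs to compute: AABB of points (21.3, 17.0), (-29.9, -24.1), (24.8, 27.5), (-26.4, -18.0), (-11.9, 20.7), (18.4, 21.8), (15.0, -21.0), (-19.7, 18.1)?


x range: [-29.9, 24.8]
y range: [-24.1, 27.5]
Bounding box: (-29.9,-24.1) to (24.8,27.5)

(-29.9,-24.1) to (24.8,27.5)


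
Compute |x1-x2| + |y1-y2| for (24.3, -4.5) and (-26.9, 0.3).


|24.3-(-26.9)| + |(-4.5)-0.3| = 51.2 + 4.8 = 56

56


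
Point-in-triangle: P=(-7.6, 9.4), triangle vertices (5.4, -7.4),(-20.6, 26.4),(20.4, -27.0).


Cross products: AB x AP = 2.6, BC x BP = -2.8, CA x CP = 2.8
All same sign? no

No, outside


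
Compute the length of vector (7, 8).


|u| = sqrt(7^2 + 8^2) = sqrt(113) = 10.6301

10.6301


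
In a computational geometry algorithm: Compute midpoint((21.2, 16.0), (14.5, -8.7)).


M = ((21.2+14.5)/2, (16+(-8.7))/2)
= (17.85, 3.65)

(17.85, 3.65)


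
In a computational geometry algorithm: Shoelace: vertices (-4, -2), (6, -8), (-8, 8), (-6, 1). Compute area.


Shoelace sum: ((-4)*(-8) - 6*(-2)) + (6*8 - (-8)*(-8)) + ((-8)*1 - (-6)*8) + ((-6)*(-2) - (-4)*1)
= 84
Area = |84|/2 = 42

42


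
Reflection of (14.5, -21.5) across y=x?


Reflection over y=x: (x,y) -> (y,x)
(14.5, -21.5) -> (-21.5, 14.5)

(-21.5, 14.5)


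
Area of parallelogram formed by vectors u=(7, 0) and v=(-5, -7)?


|u x v| = |7*(-7) - 0*(-5)|
= |(-49) - 0| = 49

49


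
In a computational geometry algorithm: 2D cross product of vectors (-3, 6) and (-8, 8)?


u x v = u_x*v_y - u_y*v_x = (-3)*8 - 6*(-8)
= (-24) - (-48) = 24

24


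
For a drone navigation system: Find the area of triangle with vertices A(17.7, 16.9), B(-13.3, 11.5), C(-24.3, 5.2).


Area = |x_A(y_B-y_C) + x_B(y_C-y_A) + x_C(y_A-y_B)|/2
= |111.51 + 155.61 + (-131.22)|/2
= 135.9/2 = 67.95

67.95


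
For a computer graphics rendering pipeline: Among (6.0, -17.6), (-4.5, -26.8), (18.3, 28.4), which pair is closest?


d(P0,P1) = 13.9603, d(P0,P2) = 47.6161, d(P1,P2) = 59.7234
Closest: P0 and P1

Closest pair: (6.0, -17.6) and (-4.5, -26.8), distance = 13.9603


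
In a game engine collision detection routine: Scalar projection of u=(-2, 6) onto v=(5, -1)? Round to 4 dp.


u.v = -16, |v| = sqrt(26) = 5.099
Scalar projection = u.v / |v| = -16 / sqrt(26) = -3.1379

-3.1379


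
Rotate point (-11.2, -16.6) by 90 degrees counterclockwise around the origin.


90° CCW: (x,y) -> (-y, x)
(-11.2,-16.6) -> (16.6, -11.2)

(16.6, -11.2)


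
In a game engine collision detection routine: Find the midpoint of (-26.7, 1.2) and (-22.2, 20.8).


M = (((-26.7)+(-22.2))/2, (1.2+20.8)/2)
= (-24.45, 11)

(-24.45, 11)


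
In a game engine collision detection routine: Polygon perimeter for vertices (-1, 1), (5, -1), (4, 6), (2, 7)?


Sides: (-1, 1)->(5, -1): sqrt(40) = 6.324555, (5, -1)->(4, 6): sqrt(50) = 7.071068, (4, 6)->(2, 7): sqrt(5) = 2.236068, (2, 7)->(-1, 1): sqrt(45) = 6.708204
Sum = 22.339895
Perimeter = 22.3399

22.3399


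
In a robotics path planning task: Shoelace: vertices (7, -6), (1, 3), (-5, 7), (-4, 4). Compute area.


Shoelace sum: (7*3 - 1*(-6)) + (1*7 - (-5)*3) + ((-5)*4 - (-4)*7) + ((-4)*(-6) - 7*4)
= 53
Area = |53|/2 = 26.5

26.5


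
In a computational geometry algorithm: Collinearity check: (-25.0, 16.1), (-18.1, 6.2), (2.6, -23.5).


Cross product: ((-18.1)-(-25))*((-23.5)-16.1) - (6.2-16.1)*(2.6-(-25))
= 0

Yes, collinear


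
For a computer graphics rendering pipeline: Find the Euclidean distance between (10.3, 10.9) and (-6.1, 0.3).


dx=-16.4, dy=-10.6
d^2 = (-16.4)^2 + (-10.6)^2 = 381.32
d = sqrt(381.32) = 19.5274

19.5274


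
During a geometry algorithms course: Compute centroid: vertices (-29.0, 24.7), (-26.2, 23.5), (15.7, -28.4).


Centroid = ((x_A+x_B+x_C)/3, (y_A+y_B+y_C)/3)
= (((-29)+(-26.2)+15.7)/3, (24.7+23.5+(-28.4))/3)
= (-13.1667, 6.6)

(-13.1667, 6.6)
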